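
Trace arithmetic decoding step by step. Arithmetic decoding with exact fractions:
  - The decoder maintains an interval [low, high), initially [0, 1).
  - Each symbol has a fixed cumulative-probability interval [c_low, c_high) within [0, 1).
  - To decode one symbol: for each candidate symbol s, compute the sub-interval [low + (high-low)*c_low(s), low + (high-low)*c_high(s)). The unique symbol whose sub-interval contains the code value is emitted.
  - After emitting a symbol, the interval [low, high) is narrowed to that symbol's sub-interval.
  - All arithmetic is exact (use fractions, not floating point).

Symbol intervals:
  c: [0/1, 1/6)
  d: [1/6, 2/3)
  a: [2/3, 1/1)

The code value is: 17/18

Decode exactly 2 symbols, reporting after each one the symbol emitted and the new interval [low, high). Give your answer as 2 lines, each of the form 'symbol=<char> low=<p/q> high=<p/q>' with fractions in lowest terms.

Answer: symbol=a low=2/3 high=1/1
symbol=a low=8/9 high=1/1

Derivation:
Step 1: interval [0/1, 1/1), width = 1/1 - 0/1 = 1/1
  'c': [0/1 + 1/1*0/1, 0/1 + 1/1*1/6) = [0/1, 1/6)
  'd': [0/1 + 1/1*1/6, 0/1 + 1/1*2/3) = [1/6, 2/3)
  'a': [0/1 + 1/1*2/3, 0/1 + 1/1*1/1) = [2/3, 1/1) <- contains code 17/18
  emit 'a', narrow to [2/3, 1/1)
Step 2: interval [2/3, 1/1), width = 1/1 - 2/3 = 1/3
  'c': [2/3 + 1/3*0/1, 2/3 + 1/3*1/6) = [2/3, 13/18)
  'd': [2/3 + 1/3*1/6, 2/3 + 1/3*2/3) = [13/18, 8/9)
  'a': [2/3 + 1/3*2/3, 2/3 + 1/3*1/1) = [8/9, 1/1) <- contains code 17/18
  emit 'a', narrow to [8/9, 1/1)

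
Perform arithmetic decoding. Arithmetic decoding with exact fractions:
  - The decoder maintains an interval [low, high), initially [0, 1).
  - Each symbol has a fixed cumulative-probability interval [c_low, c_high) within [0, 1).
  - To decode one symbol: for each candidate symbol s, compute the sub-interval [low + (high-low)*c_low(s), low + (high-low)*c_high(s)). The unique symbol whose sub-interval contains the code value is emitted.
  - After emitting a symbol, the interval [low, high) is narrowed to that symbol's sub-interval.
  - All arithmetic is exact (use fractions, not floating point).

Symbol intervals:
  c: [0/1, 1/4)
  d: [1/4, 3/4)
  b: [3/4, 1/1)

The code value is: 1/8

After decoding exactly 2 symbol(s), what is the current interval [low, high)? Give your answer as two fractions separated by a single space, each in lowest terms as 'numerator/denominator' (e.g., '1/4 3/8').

Step 1: interval [0/1, 1/1), width = 1/1 - 0/1 = 1/1
  'c': [0/1 + 1/1*0/1, 0/1 + 1/1*1/4) = [0/1, 1/4) <- contains code 1/8
  'd': [0/1 + 1/1*1/4, 0/1 + 1/1*3/4) = [1/4, 3/4)
  'b': [0/1 + 1/1*3/4, 0/1 + 1/1*1/1) = [3/4, 1/1)
  emit 'c', narrow to [0/1, 1/4)
Step 2: interval [0/1, 1/4), width = 1/4 - 0/1 = 1/4
  'c': [0/1 + 1/4*0/1, 0/1 + 1/4*1/4) = [0/1, 1/16)
  'd': [0/1 + 1/4*1/4, 0/1 + 1/4*3/4) = [1/16, 3/16) <- contains code 1/8
  'b': [0/1 + 1/4*3/4, 0/1 + 1/4*1/1) = [3/16, 1/4)
  emit 'd', narrow to [1/16, 3/16)

Answer: 1/16 3/16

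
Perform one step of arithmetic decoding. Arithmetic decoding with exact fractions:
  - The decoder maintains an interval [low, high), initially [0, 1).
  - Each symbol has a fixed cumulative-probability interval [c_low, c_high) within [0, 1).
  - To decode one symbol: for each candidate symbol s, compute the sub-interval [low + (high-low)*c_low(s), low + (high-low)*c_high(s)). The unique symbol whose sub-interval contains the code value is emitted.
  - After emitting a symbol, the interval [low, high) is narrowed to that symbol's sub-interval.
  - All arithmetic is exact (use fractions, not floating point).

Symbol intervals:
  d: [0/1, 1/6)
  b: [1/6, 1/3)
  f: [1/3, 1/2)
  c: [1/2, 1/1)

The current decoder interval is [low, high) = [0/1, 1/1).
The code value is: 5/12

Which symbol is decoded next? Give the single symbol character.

Interval width = high − low = 1/1 − 0/1 = 1/1
Scaled code = (code − low) / width = (5/12 − 0/1) / 1/1 = 5/12
  d: [0/1, 1/6) 
  b: [1/6, 1/3) 
  f: [1/3, 1/2) ← scaled code falls here ✓
  c: [1/2, 1/1) 

Answer: f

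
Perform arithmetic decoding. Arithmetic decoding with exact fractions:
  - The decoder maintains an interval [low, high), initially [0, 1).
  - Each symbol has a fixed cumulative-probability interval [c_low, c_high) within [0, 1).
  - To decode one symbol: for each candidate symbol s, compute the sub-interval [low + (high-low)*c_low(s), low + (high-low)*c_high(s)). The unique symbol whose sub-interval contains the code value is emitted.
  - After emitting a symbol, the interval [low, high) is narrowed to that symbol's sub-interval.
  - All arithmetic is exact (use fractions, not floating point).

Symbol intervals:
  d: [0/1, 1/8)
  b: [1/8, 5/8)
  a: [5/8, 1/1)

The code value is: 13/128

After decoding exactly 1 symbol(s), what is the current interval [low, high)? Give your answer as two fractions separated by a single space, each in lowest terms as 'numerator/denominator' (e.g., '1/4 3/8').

Answer: 0/1 1/8

Derivation:
Step 1: interval [0/1, 1/1), width = 1/1 - 0/1 = 1/1
  'd': [0/1 + 1/1*0/1, 0/1 + 1/1*1/8) = [0/1, 1/8) <- contains code 13/128
  'b': [0/1 + 1/1*1/8, 0/1 + 1/1*5/8) = [1/8, 5/8)
  'a': [0/1 + 1/1*5/8, 0/1 + 1/1*1/1) = [5/8, 1/1)
  emit 'd', narrow to [0/1, 1/8)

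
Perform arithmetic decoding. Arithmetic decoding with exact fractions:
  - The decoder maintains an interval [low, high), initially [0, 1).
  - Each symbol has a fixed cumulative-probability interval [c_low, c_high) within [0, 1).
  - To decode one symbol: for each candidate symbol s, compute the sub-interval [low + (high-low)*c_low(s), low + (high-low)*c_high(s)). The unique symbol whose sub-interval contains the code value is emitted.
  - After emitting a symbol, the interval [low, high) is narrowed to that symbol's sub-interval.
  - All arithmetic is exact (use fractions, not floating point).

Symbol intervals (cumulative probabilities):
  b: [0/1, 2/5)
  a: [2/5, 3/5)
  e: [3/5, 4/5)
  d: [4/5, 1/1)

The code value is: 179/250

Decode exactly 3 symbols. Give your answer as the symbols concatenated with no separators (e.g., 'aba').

Step 1: interval [0/1, 1/1), width = 1/1 - 0/1 = 1/1
  'b': [0/1 + 1/1*0/1, 0/1 + 1/1*2/5) = [0/1, 2/5)
  'a': [0/1 + 1/1*2/5, 0/1 + 1/1*3/5) = [2/5, 3/5)
  'e': [0/1 + 1/1*3/5, 0/1 + 1/1*4/5) = [3/5, 4/5) <- contains code 179/250
  'd': [0/1 + 1/1*4/5, 0/1 + 1/1*1/1) = [4/5, 1/1)
  emit 'e', narrow to [3/5, 4/5)
Step 2: interval [3/5, 4/5), width = 4/5 - 3/5 = 1/5
  'b': [3/5 + 1/5*0/1, 3/5 + 1/5*2/5) = [3/5, 17/25)
  'a': [3/5 + 1/5*2/5, 3/5 + 1/5*3/5) = [17/25, 18/25) <- contains code 179/250
  'e': [3/5 + 1/5*3/5, 3/5 + 1/5*4/5) = [18/25, 19/25)
  'd': [3/5 + 1/5*4/5, 3/5 + 1/5*1/1) = [19/25, 4/5)
  emit 'a', narrow to [17/25, 18/25)
Step 3: interval [17/25, 18/25), width = 18/25 - 17/25 = 1/25
  'b': [17/25 + 1/25*0/1, 17/25 + 1/25*2/5) = [17/25, 87/125)
  'a': [17/25 + 1/25*2/5, 17/25 + 1/25*3/5) = [87/125, 88/125)
  'e': [17/25 + 1/25*3/5, 17/25 + 1/25*4/5) = [88/125, 89/125)
  'd': [17/25 + 1/25*4/5, 17/25 + 1/25*1/1) = [89/125, 18/25) <- contains code 179/250
  emit 'd', narrow to [89/125, 18/25)

Answer: ead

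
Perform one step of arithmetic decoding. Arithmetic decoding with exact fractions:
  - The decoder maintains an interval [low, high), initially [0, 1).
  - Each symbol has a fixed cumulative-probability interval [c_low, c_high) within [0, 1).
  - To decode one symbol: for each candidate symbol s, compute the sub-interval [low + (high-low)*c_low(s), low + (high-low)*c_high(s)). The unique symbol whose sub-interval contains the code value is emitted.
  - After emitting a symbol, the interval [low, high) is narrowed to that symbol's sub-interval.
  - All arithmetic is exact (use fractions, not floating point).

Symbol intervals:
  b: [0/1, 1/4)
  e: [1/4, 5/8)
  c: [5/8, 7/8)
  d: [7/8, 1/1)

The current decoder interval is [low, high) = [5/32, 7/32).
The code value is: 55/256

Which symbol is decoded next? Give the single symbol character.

Answer: d

Derivation:
Interval width = high − low = 7/32 − 5/32 = 1/16
Scaled code = (code − low) / width = (55/256 − 5/32) / 1/16 = 15/16
  b: [0/1, 1/4) 
  e: [1/4, 5/8) 
  c: [5/8, 7/8) 
  d: [7/8, 1/1) ← scaled code falls here ✓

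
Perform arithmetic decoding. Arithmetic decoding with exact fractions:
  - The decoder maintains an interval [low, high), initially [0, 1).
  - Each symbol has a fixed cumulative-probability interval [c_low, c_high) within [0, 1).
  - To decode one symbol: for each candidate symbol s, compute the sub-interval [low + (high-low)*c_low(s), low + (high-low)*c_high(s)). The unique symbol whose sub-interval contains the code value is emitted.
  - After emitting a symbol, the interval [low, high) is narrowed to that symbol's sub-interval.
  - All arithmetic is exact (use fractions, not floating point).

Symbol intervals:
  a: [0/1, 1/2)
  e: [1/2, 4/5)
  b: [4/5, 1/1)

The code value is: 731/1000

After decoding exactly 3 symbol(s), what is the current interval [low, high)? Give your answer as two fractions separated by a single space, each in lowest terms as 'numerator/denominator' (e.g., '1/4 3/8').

Step 1: interval [0/1, 1/1), width = 1/1 - 0/1 = 1/1
  'a': [0/1 + 1/1*0/1, 0/1 + 1/1*1/2) = [0/1, 1/2)
  'e': [0/1 + 1/1*1/2, 0/1 + 1/1*4/5) = [1/2, 4/5) <- contains code 731/1000
  'b': [0/1 + 1/1*4/5, 0/1 + 1/1*1/1) = [4/5, 1/1)
  emit 'e', narrow to [1/2, 4/5)
Step 2: interval [1/2, 4/5), width = 4/5 - 1/2 = 3/10
  'a': [1/2 + 3/10*0/1, 1/2 + 3/10*1/2) = [1/2, 13/20)
  'e': [1/2 + 3/10*1/2, 1/2 + 3/10*4/5) = [13/20, 37/50) <- contains code 731/1000
  'b': [1/2 + 3/10*4/5, 1/2 + 3/10*1/1) = [37/50, 4/5)
  emit 'e', narrow to [13/20, 37/50)
Step 3: interval [13/20, 37/50), width = 37/50 - 13/20 = 9/100
  'a': [13/20 + 9/100*0/1, 13/20 + 9/100*1/2) = [13/20, 139/200)
  'e': [13/20 + 9/100*1/2, 13/20 + 9/100*4/5) = [139/200, 361/500)
  'b': [13/20 + 9/100*4/5, 13/20 + 9/100*1/1) = [361/500, 37/50) <- contains code 731/1000
  emit 'b', narrow to [361/500, 37/50)

Answer: 361/500 37/50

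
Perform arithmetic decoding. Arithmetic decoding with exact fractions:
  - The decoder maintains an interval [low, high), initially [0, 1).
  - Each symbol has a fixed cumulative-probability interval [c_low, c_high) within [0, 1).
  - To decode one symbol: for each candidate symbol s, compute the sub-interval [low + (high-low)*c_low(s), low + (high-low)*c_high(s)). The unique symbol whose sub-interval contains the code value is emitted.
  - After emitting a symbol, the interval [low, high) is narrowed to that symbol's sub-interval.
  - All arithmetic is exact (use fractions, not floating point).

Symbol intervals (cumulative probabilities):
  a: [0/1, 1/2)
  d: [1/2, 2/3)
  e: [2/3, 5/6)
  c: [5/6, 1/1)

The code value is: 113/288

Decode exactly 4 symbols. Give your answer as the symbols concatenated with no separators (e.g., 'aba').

Step 1: interval [0/1, 1/1), width = 1/1 - 0/1 = 1/1
  'a': [0/1 + 1/1*0/1, 0/1 + 1/1*1/2) = [0/1, 1/2) <- contains code 113/288
  'd': [0/1 + 1/1*1/2, 0/1 + 1/1*2/3) = [1/2, 2/3)
  'e': [0/1 + 1/1*2/3, 0/1 + 1/1*5/6) = [2/3, 5/6)
  'c': [0/1 + 1/1*5/6, 0/1 + 1/1*1/1) = [5/6, 1/1)
  emit 'a', narrow to [0/1, 1/2)
Step 2: interval [0/1, 1/2), width = 1/2 - 0/1 = 1/2
  'a': [0/1 + 1/2*0/1, 0/1 + 1/2*1/2) = [0/1, 1/4)
  'd': [0/1 + 1/2*1/2, 0/1 + 1/2*2/3) = [1/4, 1/3)
  'e': [0/1 + 1/2*2/3, 0/1 + 1/2*5/6) = [1/3, 5/12) <- contains code 113/288
  'c': [0/1 + 1/2*5/6, 0/1 + 1/2*1/1) = [5/12, 1/2)
  emit 'e', narrow to [1/3, 5/12)
Step 3: interval [1/3, 5/12), width = 5/12 - 1/3 = 1/12
  'a': [1/3 + 1/12*0/1, 1/3 + 1/12*1/2) = [1/3, 3/8)
  'd': [1/3 + 1/12*1/2, 1/3 + 1/12*2/3) = [3/8, 7/18)
  'e': [1/3 + 1/12*2/3, 1/3 + 1/12*5/6) = [7/18, 29/72) <- contains code 113/288
  'c': [1/3 + 1/12*5/6, 1/3 + 1/12*1/1) = [29/72, 5/12)
  emit 'e', narrow to [7/18, 29/72)
Step 4: interval [7/18, 29/72), width = 29/72 - 7/18 = 1/72
  'a': [7/18 + 1/72*0/1, 7/18 + 1/72*1/2) = [7/18, 19/48) <- contains code 113/288
  'd': [7/18 + 1/72*1/2, 7/18 + 1/72*2/3) = [19/48, 43/108)
  'e': [7/18 + 1/72*2/3, 7/18 + 1/72*5/6) = [43/108, 173/432)
  'c': [7/18 + 1/72*5/6, 7/18 + 1/72*1/1) = [173/432, 29/72)
  emit 'a', narrow to [7/18, 19/48)

Answer: aeea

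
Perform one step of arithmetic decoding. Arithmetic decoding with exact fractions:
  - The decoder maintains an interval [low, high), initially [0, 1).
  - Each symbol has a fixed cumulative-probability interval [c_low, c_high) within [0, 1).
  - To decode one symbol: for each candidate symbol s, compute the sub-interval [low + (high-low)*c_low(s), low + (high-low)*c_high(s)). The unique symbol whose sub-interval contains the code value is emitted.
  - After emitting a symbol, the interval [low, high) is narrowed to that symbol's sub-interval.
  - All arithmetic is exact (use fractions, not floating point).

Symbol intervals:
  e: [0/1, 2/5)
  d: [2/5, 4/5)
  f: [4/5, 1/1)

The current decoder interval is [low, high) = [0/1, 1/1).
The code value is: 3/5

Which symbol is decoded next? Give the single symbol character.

Interval width = high − low = 1/1 − 0/1 = 1/1
Scaled code = (code − low) / width = (3/5 − 0/1) / 1/1 = 3/5
  e: [0/1, 2/5) 
  d: [2/5, 4/5) ← scaled code falls here ✓
  f: [4/5, 1/1) 

Answer: d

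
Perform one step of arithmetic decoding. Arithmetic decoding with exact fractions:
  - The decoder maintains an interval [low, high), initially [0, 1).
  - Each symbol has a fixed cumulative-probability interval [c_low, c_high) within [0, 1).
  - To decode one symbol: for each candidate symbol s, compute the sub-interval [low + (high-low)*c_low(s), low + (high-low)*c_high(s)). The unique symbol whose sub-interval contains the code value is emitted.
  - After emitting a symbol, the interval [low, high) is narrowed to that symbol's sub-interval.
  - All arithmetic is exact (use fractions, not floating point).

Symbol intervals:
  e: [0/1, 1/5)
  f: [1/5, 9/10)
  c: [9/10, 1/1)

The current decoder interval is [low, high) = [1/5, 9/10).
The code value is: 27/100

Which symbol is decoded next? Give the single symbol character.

Answer: e

Derivation:
Interval width = high − low = 9/10 − 1/5 = 7/10
Scaled code = (code − low) / width = (27/100 − 1/5) / 7/10 = 1/10
  e: [0/1, 1/5) ← scaled code falls here ✓
  f: [1/5, 9/10) 
  c: [9/10, 1/1) 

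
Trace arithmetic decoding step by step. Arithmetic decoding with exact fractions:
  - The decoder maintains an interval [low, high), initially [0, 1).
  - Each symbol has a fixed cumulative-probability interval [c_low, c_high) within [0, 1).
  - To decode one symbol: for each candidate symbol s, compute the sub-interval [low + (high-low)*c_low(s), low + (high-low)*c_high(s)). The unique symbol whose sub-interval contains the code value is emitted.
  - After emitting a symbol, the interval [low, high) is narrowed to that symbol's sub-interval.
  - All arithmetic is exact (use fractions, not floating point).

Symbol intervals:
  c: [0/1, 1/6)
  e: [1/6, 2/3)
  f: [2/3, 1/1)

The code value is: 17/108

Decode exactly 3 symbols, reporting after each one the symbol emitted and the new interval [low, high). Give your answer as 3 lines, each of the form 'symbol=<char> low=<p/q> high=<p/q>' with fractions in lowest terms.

Answer: symbol=c low=0/1 high=1/6
symbol=f low=1/9 high=1/6
symbol=f low=4/27 high=1/6

Derivation:
Step 1: interval [0/1, 1/1), width = 1/1 - 0/1 = 1/1
  'c': [0/1 + 1/1*0/1, 0/1 + 1/1*1/6) = [0/1, 1/6) <- contains code 17/108
  'e': [0/1 + 1/1*1/6, 0/1 + 1/1*2/3) = [1/6, 2/3)
  'f': [0/1 + 1/1*2/3, 0/1 + 1/1*1/1) = [2/3, 1/1)
  emit 'c', narrow to [0/1, 1/6)
Step 2: interval [0/1, 1/6), width = 1/6 - 0/1 = 1/6
  'c': [0/1 + 1/6*0/1, 0/1 + 1/6*1/6) = [0/1, 1/36)
  'e': [0/1 + 1/6*1/6, 0/1 + 1/6*2/3) = [1/36, 1/9)
  'f': [0/1 + 1/6*2/3, 0/1 + 1/6*1/1) = [1/9, 1/6) <- contains code 17/108
  emit 'f', narrow to [1/9, 1/6)
Step 3: interval [1/9, 1/6), width = 1/6 - 1/9 = 1/18
  'c': [1/9 + 1/18*0/1, 1/9 + 1/18*1/6) = [1/9, 13/108)
  'e': [1/9 + 1/18*1/6, 1/9 + 1/18*2/3) = [13/108, 4/27)
  'f': [1/9 + 1/18*2/3, 1/9 + 1/18*1/1) = [4/27, 1/6) <- contains code 17/108
  emit 'f', narrow to [4/27, 1/6)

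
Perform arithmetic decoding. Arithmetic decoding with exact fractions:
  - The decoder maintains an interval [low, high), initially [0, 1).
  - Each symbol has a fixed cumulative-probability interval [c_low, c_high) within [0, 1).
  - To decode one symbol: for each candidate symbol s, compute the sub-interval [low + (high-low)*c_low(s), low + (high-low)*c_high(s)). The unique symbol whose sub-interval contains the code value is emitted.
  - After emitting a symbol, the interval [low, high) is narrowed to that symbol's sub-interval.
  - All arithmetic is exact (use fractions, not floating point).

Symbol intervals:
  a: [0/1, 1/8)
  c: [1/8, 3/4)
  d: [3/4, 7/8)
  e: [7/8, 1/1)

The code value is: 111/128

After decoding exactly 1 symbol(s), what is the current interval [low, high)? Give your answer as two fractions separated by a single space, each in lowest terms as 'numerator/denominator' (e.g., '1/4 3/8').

Answer: 3/4 7/8

Derivation:
Step 1: interval [0/1, 1/1), width = 1/1 - 0/1 = 1/1
  'a': [0/1 + 1/1*0/1, 0/1 + 1/1*1/8) = [0/1, 1/8)
  'c': [0/1 + 1/1*1/8, 0/1 + 1/1*3/4) = [1/8, 3/4)
  'd': [0/1 + 1/1*3/4, 0/1 + 1/1*7/8) = [3/4, 7/8) <- contains code 111/128
  'e': [0/1 + 1/1*7/8, 0/1 + 1/1*1/1) = [7/8, 1/1)
  emit 'd', narrow to [3/4, 7/8)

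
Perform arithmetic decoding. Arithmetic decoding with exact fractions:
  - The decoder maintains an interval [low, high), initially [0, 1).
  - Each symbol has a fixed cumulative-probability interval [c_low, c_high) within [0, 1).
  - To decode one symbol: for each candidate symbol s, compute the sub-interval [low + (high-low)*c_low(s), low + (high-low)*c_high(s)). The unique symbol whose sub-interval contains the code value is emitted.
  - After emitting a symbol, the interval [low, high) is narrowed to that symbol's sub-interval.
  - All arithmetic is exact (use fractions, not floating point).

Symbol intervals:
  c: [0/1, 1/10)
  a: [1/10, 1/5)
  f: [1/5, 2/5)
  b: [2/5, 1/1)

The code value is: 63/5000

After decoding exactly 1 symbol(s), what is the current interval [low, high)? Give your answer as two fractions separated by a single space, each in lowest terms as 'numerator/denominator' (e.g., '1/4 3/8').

Answer: 0/1 1/10

Derivation:
Step 1: interval [0/1, 1/1), width = 1/1 - 0/1 = 1/1
  'c': [0/1 + 1/1*0/1, 0/1 + 1/1*1/10) = [0/1, 1/10) <- contains code 63/5000
  'a': [0/1 + 1/1*1/10, 0/1 + 1/1*1/5) = [1/10, 1/5)
  'f': [0/1 + 1/1*1/5, 0/1 + 1/1*2/5) = [1/5, 2/5)
  'b': [0/1 + 1/1*2/5, 0/1 + 1/1*1/1) = [2/5, 1/1)
  emit 'c', narrow to [0/1, 1/10)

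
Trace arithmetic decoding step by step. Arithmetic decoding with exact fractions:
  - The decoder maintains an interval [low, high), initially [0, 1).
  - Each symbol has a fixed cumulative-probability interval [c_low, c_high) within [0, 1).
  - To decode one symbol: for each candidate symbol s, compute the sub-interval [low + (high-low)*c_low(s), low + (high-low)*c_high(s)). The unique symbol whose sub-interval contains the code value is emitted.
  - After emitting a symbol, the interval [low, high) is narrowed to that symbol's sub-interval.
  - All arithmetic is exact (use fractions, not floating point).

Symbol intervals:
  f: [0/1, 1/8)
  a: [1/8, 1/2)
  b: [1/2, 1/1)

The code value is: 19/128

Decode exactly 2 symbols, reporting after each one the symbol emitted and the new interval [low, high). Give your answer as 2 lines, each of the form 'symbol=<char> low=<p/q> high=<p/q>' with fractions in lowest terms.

Answer: symbol=a low=1/8 high=1/2
symbol=f low=1/8 high=11/64

Derivation:
Step 1: interval [0/1, 1/1), width = 1/1 - 0/1 = 1/1
  'f': [0/1 + 1/1*0/1, 0/1 + 1/1*1/8) = [0/1, 1/8)
  'a': [0/1 + 1/1*1/8, 0/1 + 1/1*1/2) = [1/8, 1/2) <- contains code 19/128
  'b': [0/1 + 1/1*1/2, 0/1 + 1/1*1/1) = [1/2, 1/1)
  emit 'a', narrow to [1/8, 1/2)
Step 2: interval [1/8, 1/2), width = 1/2 - 1/8 = 3/8
  'f': [1/8 + 3/8*0/1, 1/8 + 3/8*1/8) = [1/8, 11/64) <- contains code 19/128
  'a': [1/8 + 3/8*1/8, 1/8 + 3/8*1/2) = [11/64, 5/16)
  'b': [1/8 + 3/8*1/2, 1/8 + 3/8*1/1) = [5/16, 1/2)
  emit 'f', narrow to [1/8, 11/64)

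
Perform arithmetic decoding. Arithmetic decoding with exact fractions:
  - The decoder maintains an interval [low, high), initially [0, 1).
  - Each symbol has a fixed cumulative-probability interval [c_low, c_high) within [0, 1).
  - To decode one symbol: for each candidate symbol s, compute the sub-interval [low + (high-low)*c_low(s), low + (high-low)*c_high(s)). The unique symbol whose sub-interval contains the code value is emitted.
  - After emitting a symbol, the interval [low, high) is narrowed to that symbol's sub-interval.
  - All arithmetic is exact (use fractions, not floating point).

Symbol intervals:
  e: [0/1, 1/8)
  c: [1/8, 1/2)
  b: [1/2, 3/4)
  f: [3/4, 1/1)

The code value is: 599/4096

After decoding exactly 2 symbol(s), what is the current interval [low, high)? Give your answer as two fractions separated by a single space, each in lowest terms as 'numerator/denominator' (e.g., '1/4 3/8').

Answer: 1/8 11/64

Derivation:
Step 1: interval [0/1, 1/1), width = 1/1 - 0/1 = 1/1
  'e': [0/1 + 1/1*0/1, 0/1 + 1/1*1/8) = [0/1, 1/8)
  'c': [0/1 + 1/1*1/8, 0/1 + 1/1*1/2) = [1/8, 1/2) <- contains code 599/4096
  'b': [0/1 + 1/1*1/2, 0/1 + 1/1*3/4) = [1/2, 3/4)
  'f': [0/1 + 1/1*3/4, 0/1 + 1/1*1/1) = [3/4, 1/1)
  emit 'c', narrow to [1/8, 1/2)
Step 2: interval [1/8, 1/2), width = 1/2 - 1/8 = 3/8
  'e': [1/8 + 3/8*0/1, 1/8 + 3/8*1/8) = [1/8, 11/64) <- contains code 599/4096
  'c': [1/8 + 3/8*1/8, 1/8 + 3/8*1/2) = [11/64, 5/16)
  'b': [1/8 + 3/8*1/2, 1/8 + 3/8*3/4) = [5/16, 13/32)
  'f': [1/8 + 3/8*3/4, 1/8 + 3/8*1/1) = [13/32, 1/2)
  emit 'e', narrow to [1/8, 11/64)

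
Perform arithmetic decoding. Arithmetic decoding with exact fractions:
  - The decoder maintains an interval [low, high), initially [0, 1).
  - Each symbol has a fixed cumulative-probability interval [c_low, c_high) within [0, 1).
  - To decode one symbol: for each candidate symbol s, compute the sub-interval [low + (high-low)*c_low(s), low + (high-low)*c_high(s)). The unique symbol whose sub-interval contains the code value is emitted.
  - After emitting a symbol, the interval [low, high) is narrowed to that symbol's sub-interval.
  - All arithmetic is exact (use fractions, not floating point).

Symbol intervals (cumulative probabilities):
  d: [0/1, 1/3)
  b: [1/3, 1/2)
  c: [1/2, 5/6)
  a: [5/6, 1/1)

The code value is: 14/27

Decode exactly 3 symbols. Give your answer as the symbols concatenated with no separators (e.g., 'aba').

Answer: cdd

Derivation:
Step 1: interval [0/1, 1/1), width = 1/1 - 0/1 = 1/1
  'd': [0/1 + 1/1*0/1, 0/1 + 1/1*1/3) = [0/1, 1/3)
  'b': [0/1 + 1/1*1/3, 0/1 + 1/1*1/2) = [1/3, 1/2)
  'c': [0/1 + 1/1*1/2, 0/1 + 1/1*5/6) = [1/2, 5/6) <- contains code 14/27
  'a': [0/1 + 1/1*5/6, 0/1 + 1/1*1/1) = [5/6, 1/1)
  emit 'c', narrow to [1/2, 5/6)
Step 2: interval [1/2, 5/6), width = 5/6 - 1/2 = 1/3
  'd': [1/2 + 1/3*0/1, 1/2 + 1/3*1/3) = [1/2, 11/18) <- contains code 14/27
  'b': [1/2 + 1/3*1/3, 1/2 + 1/3*1/2) = [11/18, 2/3)
  'c': [1/2 + 1/3*1/2, 1/2 + 1/3*5/6) = [2/3, 7/9)
  'a': [1/2 + 1/3*5/6, 1/2 + 1/3*1/1) = [7/9, 5/6)
  emit 'd', narrow to [1/2, 11/18)
Step 3: interval [1/2, 11/18), width = 11/18 - 1/2 = 1/9
  'd': [1/2 + 1/9*0/1, 1/2 + 1/9*1/3) = [1/2, 29/54) <- contains code 14/27
  'b': [1/2 + 1/9*1/3, 1/2 + 1/9*1/2) = [29/54, 5/9)
  'c': [1/2 + 1/9*1/2, 1/2 + 1/9*5/6) = [5/9, 16/27)
  'a': [1/2 + 1/9*5/6, 1/2 + 1/9*1/1) = [16/27, 11/18)
  emit 'd', narrow to [1/2, 29/54)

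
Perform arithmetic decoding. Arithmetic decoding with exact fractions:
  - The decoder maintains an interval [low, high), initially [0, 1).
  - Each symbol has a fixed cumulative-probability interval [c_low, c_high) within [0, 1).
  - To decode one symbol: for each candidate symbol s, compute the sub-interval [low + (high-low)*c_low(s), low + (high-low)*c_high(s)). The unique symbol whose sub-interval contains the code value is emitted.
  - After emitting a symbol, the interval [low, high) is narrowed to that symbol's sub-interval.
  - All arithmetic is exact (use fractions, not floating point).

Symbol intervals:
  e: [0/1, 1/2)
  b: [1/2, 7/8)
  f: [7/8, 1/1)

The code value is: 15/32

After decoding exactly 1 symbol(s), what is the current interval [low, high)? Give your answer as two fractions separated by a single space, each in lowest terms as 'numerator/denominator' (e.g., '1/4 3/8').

Answer: 0/1 1/2

Derivation:
Step 1: interval [0/1, 1/1), width = 1/1 - 0/1 = 1/1
  'e': [0/1 + 1/1*0/1, 0/1 + 1/1*1/2) = [0/1, 1/2) <- contains code 15/32
  'b': [0/1 + 1/1*1/2, 0/1 + 1/1*7/8) = [1/2, 7/8)
  'f': [0/1 + 1/1*7/8, 0/1 + 1/1*1/1) = [7/8, 1/1)
  emit 'e', narrow to [0/1, 1/2)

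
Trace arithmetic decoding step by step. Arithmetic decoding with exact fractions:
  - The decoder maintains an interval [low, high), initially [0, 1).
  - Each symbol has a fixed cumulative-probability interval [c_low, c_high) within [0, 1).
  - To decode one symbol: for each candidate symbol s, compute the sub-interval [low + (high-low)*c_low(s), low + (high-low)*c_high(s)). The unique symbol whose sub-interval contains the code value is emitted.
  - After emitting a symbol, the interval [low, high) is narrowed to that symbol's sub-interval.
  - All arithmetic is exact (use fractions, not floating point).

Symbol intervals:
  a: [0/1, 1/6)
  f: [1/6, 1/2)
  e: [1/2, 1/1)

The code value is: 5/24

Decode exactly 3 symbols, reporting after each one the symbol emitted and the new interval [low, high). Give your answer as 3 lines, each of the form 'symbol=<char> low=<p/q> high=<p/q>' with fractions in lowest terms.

Step 1: interval [0/1, 1/1), width = 1/1 - 0/1 = 1/1
  'a': [0/1 + 1/1*0/1, 0/1 + 1/1*1/6) = [0/1, 1/6)
  'f': [0/1 + 1/1*1/6, 0/1 + 1/1*1/2) = [1/6, 1/2) <- contains code 5/24
  'e': [0/1 + 1/1*1/2, 0/1 + 1/1*1/1) = [1/2, 1/1)
  emit 'f', narrow to [1/6, 1/2)
Step 2: interval [1/6, 1/2), width = 1/2 - 1/6 = 1/3
  'a': [1/6 + 1/3*0/1, 1/6 + 1/3*1/6) = [1/6, 2/9) <- contains code 5/24
  'f': [1/6 + 1/3*1/6, 1/6 + 1/3*1/2) = [2/9, 1/3)
  'e': [1/6 + 1/3*1/2, 1/6 + 1/3*1/1) = [1/3, 1/2)
  emit 'a', narrow to [1/6, 2/9)
Step 3: interval [1/6, 2/9), width = 2/9 - 1/6 = 1/18
  'a': [1/6 + 1/18*0/1, 1/6 + 1/18*1/6) = [1/6, 19/108)
  'f': [1/6 + 1/18*1/6, 1/6 + 1/18*1/2) = [19/108, 7/36)
  'e': [1/6 + 1/18*1/2, 1/6 + 1/18*1/1) = [7/36, 2/9) <- contains code 5/24
  emit 'e', narrow to [7/36, 2/9)

Answer: symbol=f low=1/6 high=1/2
symbol=a low=1/6 high=2/9
symbol=e low=7/36 high=2/9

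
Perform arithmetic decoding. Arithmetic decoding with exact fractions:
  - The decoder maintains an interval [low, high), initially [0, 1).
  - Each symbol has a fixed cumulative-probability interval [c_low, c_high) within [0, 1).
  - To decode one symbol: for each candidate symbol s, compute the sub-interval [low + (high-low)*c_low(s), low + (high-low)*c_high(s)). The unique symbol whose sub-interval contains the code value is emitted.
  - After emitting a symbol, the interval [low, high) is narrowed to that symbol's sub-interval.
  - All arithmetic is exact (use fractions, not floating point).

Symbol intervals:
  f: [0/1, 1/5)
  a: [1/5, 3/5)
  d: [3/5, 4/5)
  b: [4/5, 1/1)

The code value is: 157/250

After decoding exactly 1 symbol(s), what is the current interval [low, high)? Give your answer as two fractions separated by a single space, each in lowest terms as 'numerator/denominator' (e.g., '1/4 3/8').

Step 1: interval [0/1, 1/1), width = 1/1 - 0/1 = 1/1
  'f': [0/1 + 1/1*0/1, 0/1 + 1/1*1/5) = [0/1, 1/5)
  'a': [0/1 + 1/1*1/5, 0/1 + 1/1*3/5) = [1/5, 3/5)
  'd': [0/1 + 1/1*3/5, 0/1 + 1/1*4/5) = [3/5, 4/5) <- contains code 157/250
  'b': [0/1 + 1/1*4/5, 0/1 + 1/1*1/1) = [4/5, 1/1)
  emit 'd', narrow to [3/5, 4/5)

Answer: 3/5 4/5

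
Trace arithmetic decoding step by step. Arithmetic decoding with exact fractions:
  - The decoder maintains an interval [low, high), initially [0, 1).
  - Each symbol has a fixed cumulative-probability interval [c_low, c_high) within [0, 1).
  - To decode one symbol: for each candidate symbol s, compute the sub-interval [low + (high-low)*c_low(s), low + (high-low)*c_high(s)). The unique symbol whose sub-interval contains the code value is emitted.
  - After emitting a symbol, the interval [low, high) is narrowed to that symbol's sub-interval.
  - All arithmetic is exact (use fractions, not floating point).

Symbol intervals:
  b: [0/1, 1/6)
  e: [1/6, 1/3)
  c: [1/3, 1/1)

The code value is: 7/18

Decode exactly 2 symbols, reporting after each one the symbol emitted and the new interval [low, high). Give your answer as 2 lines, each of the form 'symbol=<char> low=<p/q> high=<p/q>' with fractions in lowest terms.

Step 1: interval [0/1, 1/1), width = 1/1 - 0/1 = 1/1
  'b': [0/1 + 1/1*0/1, 0/1 + 1/1*1/6) = [0/1, 1/6)
  'e': [0/1 + 1/1*1/6, 0/1 + 1/1*1/3) = [1/6, 1/3)
  'c': [0/1 + 1/1*1/3, 0/1 + 1/1*1/1) = [1/3, 1/1) <- contains code 7/18
  emit 'c', narrow to [1/3, 1/1)
Step 2: interval [1/3, 1/1), width = 1/1 - 1/3 = 2/3
  'b': [1/3 + 2/3*0/1, 1/3 + 2/3*1/6) = [1/3, 4/9) <- contains code 7/18
  'e': [1/3 + 2/3*1/6, 1/3 + 2/3*1/3) = [4/9, 5/9)
  'c': [1/3 + 2/3*1/3, 1/3 + 2/3*1/1) = [5/9, 1/1)
  emit 'b', narrow to [1/3, 4/9)

Answer: symbol=c low=1/3 high=1/1
symbol=b low=1/3 high=4/9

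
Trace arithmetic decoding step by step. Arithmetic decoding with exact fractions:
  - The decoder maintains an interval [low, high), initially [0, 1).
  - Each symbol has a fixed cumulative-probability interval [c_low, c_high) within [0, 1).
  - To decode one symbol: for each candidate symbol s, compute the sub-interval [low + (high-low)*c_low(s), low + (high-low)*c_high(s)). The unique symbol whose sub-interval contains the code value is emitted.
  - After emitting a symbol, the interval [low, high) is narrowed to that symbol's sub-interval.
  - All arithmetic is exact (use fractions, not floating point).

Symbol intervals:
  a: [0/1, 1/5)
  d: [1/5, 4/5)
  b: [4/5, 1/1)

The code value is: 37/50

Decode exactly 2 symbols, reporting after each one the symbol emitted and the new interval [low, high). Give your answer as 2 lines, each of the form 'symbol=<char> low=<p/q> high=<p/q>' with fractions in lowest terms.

Answer: symbol=d low=1/5 high=4/5
symbol=b low=17/25 high=4/5

Derivation:
Step 1: interval [0/1, 1/1), width = 1/1 - 0/1 = 1/1
  'a': [0/1 + 1/1*0/1, 0/1 + 1/1*1/5) = [0/1, 1/5)
  'd': [0/1 + 1/1*1/5, 0/1 + 1/1*4/5) = [1/5, 4/5) <- contains code 37/50
  'b': [0/1 + 1/1*4/5, 0/1 + 1/1*1/1) = [4/5, 1/1)
  emit 'd', narrow to [1/5, 4/5)
Step 2: interval [1/5, 4/5), width = 4/5 - 1/5 = 3/5
  'a': [1/5 + 3/5*0/1, 1/5 + 3/5*1/5) = [1/5, 8/25)
  'd': [1/5 + 3/5*1/5, 1/5 + 3/5*4/5) = [8/25, 17/25)
  'b': [1/5 + 3/5*4/5, 1/5 + 3/5*1/1) = [17/25, 4/5) <- contains code 37/50
  emit 'b', narrow to [17/25, 4/5)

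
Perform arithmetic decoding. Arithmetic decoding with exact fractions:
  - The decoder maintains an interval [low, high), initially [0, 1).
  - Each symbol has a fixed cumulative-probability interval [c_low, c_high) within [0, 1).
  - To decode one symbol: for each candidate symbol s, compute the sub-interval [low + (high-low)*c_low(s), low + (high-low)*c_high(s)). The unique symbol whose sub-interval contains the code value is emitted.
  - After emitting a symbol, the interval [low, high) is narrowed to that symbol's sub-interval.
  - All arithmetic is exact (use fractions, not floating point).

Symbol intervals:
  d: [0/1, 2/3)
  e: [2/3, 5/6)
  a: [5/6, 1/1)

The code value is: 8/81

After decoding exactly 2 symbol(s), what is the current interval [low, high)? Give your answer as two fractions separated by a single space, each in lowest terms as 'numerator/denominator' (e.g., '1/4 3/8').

Step 1: interval [0/1, 1/1), width = 1/1 - 0/1 = 1/1
  'd': [0/1 + 1/1*0/1, 0/1 + 1/1*2/3) = [0/1, 2/3) <- contains code 8/81
  'e': [0/1 + 1/1*2/3, 0/1 + 1/1*5/6) = [2/3, 5/6)
  'a': [0/1 + 1/1*5/6, 0/1 + 1/1*1/1) = [5/6, 1/1)
  emit 'd', narrow to [0/1, 2/3)
Step 2: interval [0/1, 2/3), width = 2/3 - 0/1 = 2/3
  'd': [0/1 + 2/3*0/1, 0/1 + 2/3*2/3) = [0/1, 4/9) <- contains code 8/81
  'e': [0/1 + 2/3*2/3, 0/1 + 2/3*5/6) = [4/9, 5/9)
  'a': [0/1 + 2/3*5/6, 0/1 + 2/3*1/1) = [5/9, 2/3)
  emit 'd', narrow to [0/1, 4/9)

Answer: 0/1 4/9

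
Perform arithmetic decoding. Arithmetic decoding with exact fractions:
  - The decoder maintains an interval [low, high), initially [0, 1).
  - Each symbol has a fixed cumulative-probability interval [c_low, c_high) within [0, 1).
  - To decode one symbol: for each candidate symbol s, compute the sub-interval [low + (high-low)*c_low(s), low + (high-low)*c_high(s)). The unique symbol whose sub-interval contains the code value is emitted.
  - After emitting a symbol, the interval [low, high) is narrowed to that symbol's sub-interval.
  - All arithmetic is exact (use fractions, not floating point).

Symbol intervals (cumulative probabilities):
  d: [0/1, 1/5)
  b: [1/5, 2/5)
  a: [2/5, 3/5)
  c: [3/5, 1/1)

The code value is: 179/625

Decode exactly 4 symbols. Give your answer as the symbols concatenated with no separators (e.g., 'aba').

Step 1: interval [0/1, 1/1), width = 1/1 - 0/1 = 1/1
  'd': [0/1 + 1/1*0/1, 0/1 + 1/1*1/5) = [0/1, 1/5)
  'b': [0/1 + 1/1*1/5, 0/1 + 1/1*2/5) = [1/5, 2/5) <- contains code 179/625
  'a': [0/1 + 1/1*2/5, 0/1 + 1/1*3/5) = [2/5, 3/5)
  'c': [0/1 + 1/1*3/5, 0/1 + 1/1*1/1) = [3/5, 1/1)
  emit 'b', narrow to [1/5, 2/5)
Step 2: interval [1/5, 2/5), width = 2/5 - 1/5 = 1/5
  'd': [1/5 + 1/5*0/1, 1/5 + 1/5*1/5) = [1/5, 6/25)
  'b': [1/5 + 1/5*1/5, 1/5 + 1/5*2/5) = [6/25, 7/25)
  'a': [1/5 + 1/5*2/5, 1/5 + 1/5*3/5) = [7/25, 8/25) <- contains code 179/625
  'c': [1/5 + 1/5*3/5, 1/5 + 1/5*1/1) = [8/25, 2/5)
  emit 'a', narrow to [7/25, 8/25)
Step 3: interval [7/25, 8/25), width = 8/25 - 7/25 = 1/25
  'd': [7/25 + 1/25*0/1, 7/25 + 1/25*1/5) = [7/25, 36/125) <- contains code 179/625
  'b': [7/25 + 1/25*1/5, 7/25 + 1/25*2/5) = [36/125, 37/125)
  'a': [7/25 + 1/25*2/5, 7/25 + 1/25*3/5) = [37/125, 38/125)
  'c': [7/25 + 1/25*3/5, 7/25 + 1/25*1/1) = [38/125, 8/25)
  emit 'd', narrow to [7/25, 36/125)
Step 4: interval [7/25, 36/125), width = 36/125 - 7/25 = 1/125
  'd': [7/25 + 1/125*0/1, 7/25 + 1/125*1/5) = [7/25, 176/625)
  'b': [7/25 + 1/125*1/5, 7/25 + 1/125*2/5) = [176/625, 177/625)
  'a': [7/25 + 1/125*2/5, 7/25 + 1/125*3/5) = [177/625, 178/625)
  'c': [7/25 + 1/125*3/5, 7/25 + 1/125*1/1) = [178/625, 36/125) <- contains code 179/625
  emit 'c', narrow to [178/625, 36/125)

Answer: badc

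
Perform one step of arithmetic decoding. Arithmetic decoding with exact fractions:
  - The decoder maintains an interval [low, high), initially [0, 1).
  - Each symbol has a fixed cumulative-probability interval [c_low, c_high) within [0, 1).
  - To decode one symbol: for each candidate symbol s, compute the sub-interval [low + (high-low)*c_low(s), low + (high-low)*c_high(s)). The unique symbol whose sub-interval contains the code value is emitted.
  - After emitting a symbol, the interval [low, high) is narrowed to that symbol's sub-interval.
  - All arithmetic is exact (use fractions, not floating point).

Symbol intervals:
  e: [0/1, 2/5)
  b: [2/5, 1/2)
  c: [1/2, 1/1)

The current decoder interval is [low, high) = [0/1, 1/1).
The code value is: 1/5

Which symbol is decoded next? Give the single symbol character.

Interval width = high − low = 1/1 − 0/1 = 1/1
Scaled code = (code − low) / width = (1/5 − 0/1) / 1/1 = 1/5
  e: [0/1, 2/5) ← scaled code falls here ✓
  b: [2/5, 1/2) 
  c: [1/2, 1/1) 

Answer: e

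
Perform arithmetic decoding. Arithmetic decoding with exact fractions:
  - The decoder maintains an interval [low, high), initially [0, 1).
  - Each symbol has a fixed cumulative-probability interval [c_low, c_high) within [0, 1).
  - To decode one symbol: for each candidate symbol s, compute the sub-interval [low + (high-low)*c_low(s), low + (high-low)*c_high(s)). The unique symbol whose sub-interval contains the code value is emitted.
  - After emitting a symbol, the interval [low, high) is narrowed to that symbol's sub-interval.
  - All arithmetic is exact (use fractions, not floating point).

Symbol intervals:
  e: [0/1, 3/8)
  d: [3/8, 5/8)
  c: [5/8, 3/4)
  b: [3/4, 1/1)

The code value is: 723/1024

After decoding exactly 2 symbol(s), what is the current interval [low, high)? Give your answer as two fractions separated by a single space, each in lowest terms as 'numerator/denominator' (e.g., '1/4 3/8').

Answer: 45/64 23/32

Derivation:
Step 1: interval [0/1, 1/1), width = 1/1 - 0/1 = 1/1
  'e': [0/1 + 1/1*0/1, 0/1 + 1/1*3/8) = [0/1, 3/8)
  'd': [0/1 + 1/1*3/8, 0/1 + 1/1*5/8) = [3/8, 5/8)
  'c': [0/1 + 1/1*5/8, 0/1 + 1/1*3/4) = [5/8, 3/4) <- contains code 723/1024
  'b': [0/1 + 1/1*3/4, 0/1 + 1/1*1/1) = [3/4, 1/1)
  emit 'c', narrow to [5/8, 3/4)
Step 2: interval [5/8, 3/4), width = 3/4 - 5/8 = 1/8
  'e': [5/8 + 1/8*0/1, 5/8 + 1/8*3/8) = [5/8, 43/64)
  'd': [5/8 + 1/8*3/8, 5/8 + 1/8*5/8) = [43/64, 45/64)
  'c': [5/8 + 1/8*5/8, 5/8 + 1/8*3/4) = [45/64, 23/32) <- contains code 723/1024
  'b': [5/8 + 1/8*3/4, 5/8 + 1/8*1/1) = [23/32, 3/4)
  emit 'c', narrow to [45/64, 23/32)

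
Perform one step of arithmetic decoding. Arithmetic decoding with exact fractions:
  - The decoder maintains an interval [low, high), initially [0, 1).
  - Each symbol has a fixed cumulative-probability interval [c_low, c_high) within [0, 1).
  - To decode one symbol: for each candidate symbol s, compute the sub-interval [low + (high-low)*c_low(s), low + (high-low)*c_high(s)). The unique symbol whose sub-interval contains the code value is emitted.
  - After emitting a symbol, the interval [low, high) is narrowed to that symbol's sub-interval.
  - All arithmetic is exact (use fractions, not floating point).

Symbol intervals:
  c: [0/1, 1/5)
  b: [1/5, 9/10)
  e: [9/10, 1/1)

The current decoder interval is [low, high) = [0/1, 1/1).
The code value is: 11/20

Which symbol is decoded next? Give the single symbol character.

Answer: b

Derivation:
Interval width = high − low = 1/1 − 0/1 = 1/1
Scaled code = (code − low) / width = (11/20 − 0/1) / 1/1 = 11/20
  c: [0/1, 1/5) 
  b: [1/5, 9/10) ← scaled code falls here ✓
  e: [9/10, 1/1) 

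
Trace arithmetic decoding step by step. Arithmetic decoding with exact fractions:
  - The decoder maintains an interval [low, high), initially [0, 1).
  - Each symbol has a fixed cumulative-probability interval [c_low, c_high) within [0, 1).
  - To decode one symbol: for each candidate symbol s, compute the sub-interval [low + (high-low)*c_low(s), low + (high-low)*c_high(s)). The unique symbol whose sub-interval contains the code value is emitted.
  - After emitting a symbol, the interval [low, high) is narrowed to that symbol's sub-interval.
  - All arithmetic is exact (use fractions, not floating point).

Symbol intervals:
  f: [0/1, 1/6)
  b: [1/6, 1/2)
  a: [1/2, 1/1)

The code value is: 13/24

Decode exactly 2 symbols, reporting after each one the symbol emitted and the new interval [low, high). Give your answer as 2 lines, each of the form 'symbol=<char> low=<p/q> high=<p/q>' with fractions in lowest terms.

Answer: symbol=a low=1/2 high=1/1
symbol=f low=1/2 high=7/12

Derivation:
Step 1: interval [0/1, 1/1), width = 1/1 - 0/1 = 1/1
  'f': [0/1 + 1/1*0/1, 0/1 + 1/1*1/6) = [0/1, 1/6)
  'b': [0/1 + 1/1*1/6, 0/1 + 1/1*1/2) = [1/6, 1/2)
  'a': [0/1 + 1/1*1/2, 0/1 + 1/1*1/1) = [1/2, 1/1) <- contains code 13/24
  emit 'a', narrow to [1/2, 1/1)
Step 2: interval [1/2, 1/1), width = 1/1 - 1/2 = 1/2
  'f': [1/2 + 1/2*0/1, 1/2 + 1/2*1/6) = [1/2, 7/12) <- contains code 13/24
  'b': [1/2 + 1/2*1/6, 1/2 + 1/2*1/2) = [7/12, 3/4)
  'a': [1/2 + 1/2*1/2, 1/2 + 1/2*1/1) = [3/4, 1/1)
  emit 'f', narrow to [1/2, 7/12)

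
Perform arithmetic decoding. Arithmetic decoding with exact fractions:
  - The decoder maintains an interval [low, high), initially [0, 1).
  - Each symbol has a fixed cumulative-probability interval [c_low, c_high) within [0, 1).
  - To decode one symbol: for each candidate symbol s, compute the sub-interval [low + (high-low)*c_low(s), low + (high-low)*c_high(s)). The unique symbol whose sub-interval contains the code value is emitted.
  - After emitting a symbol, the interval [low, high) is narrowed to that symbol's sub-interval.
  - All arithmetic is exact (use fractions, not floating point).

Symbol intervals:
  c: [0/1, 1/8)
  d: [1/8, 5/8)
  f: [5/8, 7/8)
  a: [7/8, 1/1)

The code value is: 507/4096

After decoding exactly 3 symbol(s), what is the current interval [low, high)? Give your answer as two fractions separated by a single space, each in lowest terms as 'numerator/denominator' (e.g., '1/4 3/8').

Step 1: interval [0/1, 1/1), width = 1/1 - 0/1 = 1/1
  'c': [0/1 + 1/1*0/1, 0/1 + 1/1*1/8) = [0/1, 1/8) <- contains code 507/4096
  'd': [0/1 + 1/1*1/8, 0/1 + 1/1*5/8) = [1/8, 5/8)
  'f': [0/1 + 1/1*5/8, 0/1 + 1/1*7/8) = [5/8, 7/8)
  'a': [0/1 + 1/1*7/8, 0/1 + 1/1*1/1) = [7/8, 1/1)
  emit 'c', narrow to [0/1, 1/8)
Step 2: interval [0/1, 1/8), width = 1/8 - 0/1 = 1/8
  'c': [0/1 + 1/8*0/1, 0/1 + 1/8*1/8) = [0/1, 1/64)
  'd': [0/1 + 1/8*1/8, 0/1 + 1/8*5/8) = [1/64, 5/64)
  'f': [0/1 + 1/8*5/8, 0/1 + 1/8*7/8) = [5/64, 7/64)
  'a': [0/1 + 1/8*7/8, 0/1 + 1/8*1/1) = [7/64, 1/8) <- contains code 507/4096
  emit 'a', narrow to [7/64, 1/8)
Step 3: interval [7/64, 1/8), width = 1/8 - 7/64 = 1/64
  'c': [7/64 + 1/64*0/1, 7/64 + 1/64*1/8) = [7/64, 57/512)
  'd': [7/64 + 1/64*1/8, 7/64 + 1/64*5/8) = [57/512, 61/512)
  'f': [7/64 + 1/64*5/8, 7/64 + 1/64*7/8) = [61/512, 63/512)
  'a': [7/64 + 1/64*7/8, 7/64 + 1/64*1/1) = [63/512, 1/8) <- contains code 507/4096
  emit 'a', narrow to [63/512, 1/8)

Answer: 63/512 1/8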